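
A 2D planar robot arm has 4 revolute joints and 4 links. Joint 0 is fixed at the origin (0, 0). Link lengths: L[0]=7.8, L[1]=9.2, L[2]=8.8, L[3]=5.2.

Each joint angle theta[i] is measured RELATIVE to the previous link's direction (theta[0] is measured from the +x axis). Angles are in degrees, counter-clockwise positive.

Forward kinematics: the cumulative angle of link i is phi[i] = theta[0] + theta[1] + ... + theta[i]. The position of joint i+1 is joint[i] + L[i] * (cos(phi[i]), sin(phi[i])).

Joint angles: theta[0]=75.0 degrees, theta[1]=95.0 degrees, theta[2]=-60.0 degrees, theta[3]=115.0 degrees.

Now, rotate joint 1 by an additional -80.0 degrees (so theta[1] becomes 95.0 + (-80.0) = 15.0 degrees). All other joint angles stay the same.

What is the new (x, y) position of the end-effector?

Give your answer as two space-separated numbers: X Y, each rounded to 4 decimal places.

joint[0] = (0.0000, 0.0000)  (base)
link 0: phi[0] = 75 = 75 deg
  cos(75 deg) = 0.2588, sin(75 deg) = 0.9659
  joint[1] = (0.0000, 0.0000) + 7.8 * (0.2588, 0.9659) = (0.0000 + 2.0188, 0.0000 + 7.5342) = (2.0188, 7.5342)
link 1: phi[1] = 75 + 15 = 90 deg
  cos(90 deg) = 0.0000, sin(90 deg) = 1.0000
  joint[2] = (2.0188, 7.5342) + 9.2 * (0.0000, 1.0000) = (2.0188 + 0.0000, 7.5342 + 9.2000) = (2.0188, 16.7342)
link 2: phi[2] = 75 + 15 + -60 = 30 deg
  cos(30 deg) = 0.8660, sin(30 deg) = 0.5000
  joint[3] = (2.0188, 16.7342) + 8.8 * (0.8660, 0.5000) = (2.0188 + 7.6210, 16.7342 + 4.4000) = (9.6398, 21.1342)
link 3: phi[3] = 75 + 15 + -60 + 115 = 145 deg
  cos(145 deg) = -0.8192, sin(145 deg) = 0.5736
  joint[4] = (9.6398, 21.1342) + 5.2 * (-0.8192, 0.5736) = (9.6398 + -4.2596, 21.1342 + 2.9826) = (5.3802, 24.1168)
End effector: (5.3802, 24.1168)

Answer: 5.3802 24.1168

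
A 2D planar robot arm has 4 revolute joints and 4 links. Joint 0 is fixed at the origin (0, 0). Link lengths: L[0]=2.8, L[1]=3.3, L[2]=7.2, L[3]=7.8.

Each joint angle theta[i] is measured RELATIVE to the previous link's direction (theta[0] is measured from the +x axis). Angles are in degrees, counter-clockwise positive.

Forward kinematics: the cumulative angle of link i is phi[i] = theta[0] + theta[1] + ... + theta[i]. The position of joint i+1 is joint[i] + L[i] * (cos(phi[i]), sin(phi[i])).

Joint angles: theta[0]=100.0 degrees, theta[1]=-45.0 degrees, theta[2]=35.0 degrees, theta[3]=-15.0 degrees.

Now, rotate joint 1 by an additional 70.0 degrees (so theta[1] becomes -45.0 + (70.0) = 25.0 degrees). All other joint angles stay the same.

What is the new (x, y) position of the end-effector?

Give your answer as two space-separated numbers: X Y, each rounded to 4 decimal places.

joint[0] = (0.0000, 0.0000)  (base)
link 0: phi[0] = 100 = 100 deg
  cos(100 deg) = -0.1736, sin(100 deg) = 0.9848
  joint[1] = (0.0000, 0.0000) + 2.8 * (-0.1736, 0.9848) = (0.0000 + -0.4862, 0.0000 + 2.7575) = (-0.4862, 2.7575)
link 1: phi[1] = 100 + 25 = 125 deg
  cos(125 deg) = -0.5736, sin(125 deg) = 0.8192
  joint[2] = (-0.4862, 2.7575) + 3.3 * (-0.5736, 0.8192) = (-0.4862 + -1.8928, 2.7575 + 2.7032) = (-2.3790, 5.4607)
link 2: phi[2] = 100 + 25 + 35 = 160 deg
  cos(160 deg) = -0.9397, sin(160 deg) = 0.3420
  joint[3] = (-2.3790, 5.4607) + 7.2 * (-0.9397, 0.3420) = (-2.3790 + -6.7658, 5.4607 + 2.4625) = (-9.1448, 7.9232)
link 3: phi[3] = 100 + 25 + 35 + -15 = 145 deg
  cos(145 deg) = -0.8192, sin(145 deg) = 0.5736
  joint[4] = (-9.1448, 7.9232) + 7.8 * (-0.8192, 0.5736) = (-9.1448 + -6.3894, 7.9232 + 4.4739) = (-15.5342, 12.3971)
End effector: (-15.5342, 12.3971)

Answer: -15.5342 12.3971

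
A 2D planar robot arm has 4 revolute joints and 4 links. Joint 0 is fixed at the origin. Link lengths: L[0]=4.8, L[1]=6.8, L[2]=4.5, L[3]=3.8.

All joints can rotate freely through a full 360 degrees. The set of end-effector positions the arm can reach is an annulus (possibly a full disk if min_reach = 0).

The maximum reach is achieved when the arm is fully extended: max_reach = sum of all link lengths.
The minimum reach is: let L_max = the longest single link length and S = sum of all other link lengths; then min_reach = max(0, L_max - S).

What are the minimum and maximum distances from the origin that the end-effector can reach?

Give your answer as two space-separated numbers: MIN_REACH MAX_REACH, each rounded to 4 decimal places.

Answer: 0.0000 19.9000

Derivation:
Link lengths: [4.8, 6.8, 4.5, 3.8]
max_reach = 4.8 + 6.8 + 4.5 + 3.8 = 19.9
L_max = max([4.8, 6.8, 4.5, 3.8]) = 6.8
S (sum of others) = 19.9 - 6.8 = 13.1
min_reach = max(0, 6.8 - 13.1) = max(0, -6.3) = 0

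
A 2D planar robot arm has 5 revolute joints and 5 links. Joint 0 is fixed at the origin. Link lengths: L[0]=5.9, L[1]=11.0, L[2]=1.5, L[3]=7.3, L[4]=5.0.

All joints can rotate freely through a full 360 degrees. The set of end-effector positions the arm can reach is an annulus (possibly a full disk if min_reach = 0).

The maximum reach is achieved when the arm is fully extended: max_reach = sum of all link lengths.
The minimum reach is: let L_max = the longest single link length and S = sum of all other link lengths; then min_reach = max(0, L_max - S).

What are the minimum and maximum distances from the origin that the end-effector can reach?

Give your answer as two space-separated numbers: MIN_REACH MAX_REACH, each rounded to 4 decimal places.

Answer: 0.0000 30.7000

Derivation:
Link lengths: [5.9, 11.0, 1.5, 7.3, 5.0]
max_reach = 5.9 + 11 + 1.5 + 7.3 + 5 = 30.7
L_max = max([5.9, 11.0, 1.5, 7.3, 5.0]) = 11
S (sum of others) = 30.7 - 11 = 19.7
min_reach = max(0, 11 - 19.7) = max(0, -8.7) = 0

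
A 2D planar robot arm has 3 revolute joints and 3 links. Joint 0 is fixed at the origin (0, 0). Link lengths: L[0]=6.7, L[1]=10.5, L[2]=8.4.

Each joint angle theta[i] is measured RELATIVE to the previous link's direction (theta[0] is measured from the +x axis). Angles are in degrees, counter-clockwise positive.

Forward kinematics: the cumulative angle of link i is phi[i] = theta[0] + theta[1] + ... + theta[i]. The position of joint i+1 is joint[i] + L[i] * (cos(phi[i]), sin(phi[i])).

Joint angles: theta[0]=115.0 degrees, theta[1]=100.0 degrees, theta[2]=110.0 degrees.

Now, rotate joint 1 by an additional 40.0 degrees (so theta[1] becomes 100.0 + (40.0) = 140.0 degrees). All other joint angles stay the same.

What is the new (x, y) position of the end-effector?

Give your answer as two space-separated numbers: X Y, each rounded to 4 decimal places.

Answer: 2.8189 -3.3379

Derivation:
joint[0] = (0.0000, 0.0000)  (base)
link 0: phi[0] = 115 = 115 deg
  cos(115 deg) = -0.4226, sin(115 deg) = 0.9063
  joint[1] = (0.0000, 0.0000) + 6.7 * (-0.4226, 0.9063) = (0.0000 + -2.8315, 0.0000 + 6.0723) = (-2.8315, 6.0723)
link 1: phi[1] = 115 + 140 = 255 deg
  cos(255 deg) = -0.2588, sin(255 deg) = -0.9659
  joint[2] = (-2.8315, 6.0723) + 10.5 * (-0.2588, -0.9659) = (-2.8315 + -2.7176, 6.0723 + -10.1422) = (-5.5491, -4.0700)
link 2: phi[2] = 115 + 140 + 110 = 365 deg
  cos(365 deg) = 0.9962, sin(365 deg) = 0.0872
  joint[3] = (-5.5491, -4.0700) + 8.4 * (0.9962, 0.0872) = (-5.5491 + 8.3680, -4.0700 + 0.7321) = (2.8189, -3.3379)
End effector: (2.8189, -3.3379)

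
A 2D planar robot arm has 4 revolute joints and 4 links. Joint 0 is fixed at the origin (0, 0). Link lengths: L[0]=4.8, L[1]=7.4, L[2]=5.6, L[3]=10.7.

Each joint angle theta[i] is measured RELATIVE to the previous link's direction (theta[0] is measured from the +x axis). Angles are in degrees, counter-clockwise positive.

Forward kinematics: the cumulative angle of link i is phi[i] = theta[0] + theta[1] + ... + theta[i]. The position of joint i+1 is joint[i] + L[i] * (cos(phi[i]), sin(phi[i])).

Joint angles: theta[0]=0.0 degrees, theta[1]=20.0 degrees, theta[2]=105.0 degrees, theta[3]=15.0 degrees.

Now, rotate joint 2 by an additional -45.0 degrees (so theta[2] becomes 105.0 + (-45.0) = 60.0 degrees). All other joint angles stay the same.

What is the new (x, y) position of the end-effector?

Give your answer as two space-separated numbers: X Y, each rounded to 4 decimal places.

joint[0] = (0.0000, 0.0000)  (base)
link 0: phi[0] = 0 = 0 deg
  cos(0 deg) = 1.0000, sin(0 deg) = 0.0000
  joint[1] = (0.0000, 0.0000) + 4.8 * (1.0000, 0.0000) = (0.0000 + 4.8000, 0.0000 + 0.0000) = (4.8000, 0.0000)
link 1: phi[1] = 0 + 20 = 20 deg
  cos(20 deg) = 0.9397, sin(20 deg) = 0.3420
  joint[2] = (4.8000, 0.0000) + 7.4 * (0.9397, 0.3420) = (4.8000 + 6.9537, 0.0000 + 2.5309) = (11.7537, 2.5309)
link 2: phi[2] = 0 + 20 + 60 = 80 deg
  cos(80 deg) = 0.1736, sin(80 deg) = 0.9848
  joint[3] = (11.7537, 2.5309) + 5.6 * (0.1736, 0.9848) = (11.7537 + 0.9724, 2.5309 + 5.5149) = (12.7262, 8.0459)
link 3: phi[3] = 0 + 20 + 60 + 15 = 95 deg
  cos(95 deg) = -0.0872, sin(95 deg) = 0.9962
  joint[4] = (12.7262, 8.0459) + 10.7 * (-0.0872, 0.9962) = (12.7262 + -0.9326, 8.0459 + 10.6593) = (11.7936, 18.7052)
End effector: (11.7936, 18.7052)

Answer: 11.7936 18.7052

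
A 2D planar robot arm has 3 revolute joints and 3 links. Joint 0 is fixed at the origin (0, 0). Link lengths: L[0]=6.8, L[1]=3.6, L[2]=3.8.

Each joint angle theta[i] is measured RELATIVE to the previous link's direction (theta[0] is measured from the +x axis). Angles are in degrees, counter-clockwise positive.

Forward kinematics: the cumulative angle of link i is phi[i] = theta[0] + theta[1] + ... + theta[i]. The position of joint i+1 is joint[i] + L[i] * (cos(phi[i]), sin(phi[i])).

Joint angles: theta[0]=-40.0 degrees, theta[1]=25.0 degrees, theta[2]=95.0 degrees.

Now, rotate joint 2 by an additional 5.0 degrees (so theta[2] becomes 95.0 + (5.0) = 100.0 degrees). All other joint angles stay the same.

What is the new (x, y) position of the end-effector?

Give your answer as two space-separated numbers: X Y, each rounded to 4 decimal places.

joint[0] = (0.0000, 0.0000)  (base)
link 0: phi[0] = -40 = -40 deg
  cos(-40 deg) = 0.7660, sin(-40 deg) = -0.6428
  joint[1] = (0.0000, 0.0000) + 6.8 * (0.7660, -0.6428) = (0.0000 + 5.2091, 0.0000 + -4.3710) = (5.2091, -4.3710)
link 1: phi[1] = -40 + 25 = -15 deg
  cos(-15 deg) = 0.9659, sin(-15 deg) = -0.2588
  joint[2] = (5.2091, -4.3710) + 3.6 * (0.9659, -0.2588) = (5.2091 + 3.4773, -4.3710 + -0.9317) = (8.6864, -5.3027)
link 2: phi[2] = -40 + 25 + 100 = 85 deg
  cos(85 deg) = 0.0872, sin(85 deg) = 0.9962
  joint[3] = (8.6864, -5.3027) + 3.8 * (0.0872, 0.9962) = (8.6864 + 0.3312, -5.3027 + 3.7855) = (9.0176, -1.5172)
End effector: (9.0176, -1.5172)

Answer: 9.0176 -1.5172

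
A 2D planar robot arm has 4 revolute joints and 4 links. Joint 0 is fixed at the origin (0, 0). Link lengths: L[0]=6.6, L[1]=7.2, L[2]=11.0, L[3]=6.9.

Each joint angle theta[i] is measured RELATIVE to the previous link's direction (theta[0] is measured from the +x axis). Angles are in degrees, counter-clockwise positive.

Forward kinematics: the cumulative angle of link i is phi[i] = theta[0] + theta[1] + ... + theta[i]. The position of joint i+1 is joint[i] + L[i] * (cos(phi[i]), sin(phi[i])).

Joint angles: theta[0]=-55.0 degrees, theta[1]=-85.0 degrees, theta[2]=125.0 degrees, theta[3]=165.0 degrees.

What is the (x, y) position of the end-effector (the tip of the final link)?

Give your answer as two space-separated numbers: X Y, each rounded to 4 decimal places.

Answer: 2.9197 -9.4315

Derivation:
joint[0] = (0.0000, 0.0000)  (base)
link 0: phi[0] = -55 = -55 deg
  cos(-55 deg) = 0.5736, sin(-55 deg) = -0.8192
  joint[1] = (0.0000, 0.0000) + 6.6 * (0.5736, -0.8192) = (0.0000 + 3.7856, 0.0000 + -5.4064) = (3.7856, -5.4064)
link 1: phi[1] = -55 + -85 = -140 deg
  cos(-140 deg) = -0.7660, sin(-140 deg) = -0.6428
  joint[2] = (3.7856, -5.4064) + 7.2 * (-0.7660, -0.6428) = (3.7856 + -5.5155, -5.4064 + -4.6281) = (-1.7299, -10.0345)
link 2: phi[2] = -55 + -85 + 125 = -15 deg
  cos(-15 deg) = 0.9659, sin(-15 deg) = -0.2588
  joint[3] = (-1.7299, -10.0345) + 11 * (0.9659, -0.2588) = (-1.7299 + 10.6252, -10.0345 + -2.8470) = (8.8953, -12.8815)
link 3: phi[3] = -55 + -85 + 125 + 165 = 150 deg
  cos(150 deg) = -0.8660, sin(150 deg) = 0.5000
  joint[4] = (8.8953, -12.8815) + 6.9 * (-0.8660, 0.5000) = (8.8953 + -5.9756, -12.8815 + 3.4500) = (2.9197, -9.4315)
End effector: (2.9197, -9.4315)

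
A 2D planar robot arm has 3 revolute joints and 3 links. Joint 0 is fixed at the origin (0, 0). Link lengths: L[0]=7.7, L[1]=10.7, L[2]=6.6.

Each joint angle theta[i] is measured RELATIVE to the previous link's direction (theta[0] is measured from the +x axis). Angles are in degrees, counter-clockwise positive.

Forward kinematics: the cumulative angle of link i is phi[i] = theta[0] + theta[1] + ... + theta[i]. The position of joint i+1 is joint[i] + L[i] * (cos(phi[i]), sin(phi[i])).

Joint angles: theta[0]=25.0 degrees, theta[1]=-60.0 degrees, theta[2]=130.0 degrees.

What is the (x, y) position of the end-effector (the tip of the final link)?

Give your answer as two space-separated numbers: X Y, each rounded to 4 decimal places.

Answer: 15.1683 3.6918

Derivation:
joint[0] = (0.0000, 0.0000)  (base)
link 0: phi[0] = 25 = 25 deg
  cos(25 deg) = 0.9063, sin(25 deg) = 0.4226
  joint[1] = (0.0000, 0.0000) + 7.7 * (0.9063, 0.4226) = (0.0000 + 6.9786, 0.0000 + 3.2542) = (6.9786, 3.2542)
link 1: phi[1] = 25 + -60 = -35 deg
  cos(-35 deg) = 0.8192, sin(-35 deg) = -0.5736
  joint[2] = (6.9786, 3.2542) + 10.7 * (0.8192, -0.5736) = (6.9786 + 8.7649, 3.2542 + -6.1373) = (15.7435, -2.8831)
link 2: phi[2] = 25 + -60 + 130 = 95 deg
  cos(95 deg) = -0.0872, sin(95 deg) = 0.9962
  joint[3] = (15.7435, -2.8831) + 6.6 * (-0.0872, 0.9962) = (15.7435 + -0.5752, -2.8831 + 6.5749) = (15.1683, 3.6918)
End effector: (15.1683, 3.6918)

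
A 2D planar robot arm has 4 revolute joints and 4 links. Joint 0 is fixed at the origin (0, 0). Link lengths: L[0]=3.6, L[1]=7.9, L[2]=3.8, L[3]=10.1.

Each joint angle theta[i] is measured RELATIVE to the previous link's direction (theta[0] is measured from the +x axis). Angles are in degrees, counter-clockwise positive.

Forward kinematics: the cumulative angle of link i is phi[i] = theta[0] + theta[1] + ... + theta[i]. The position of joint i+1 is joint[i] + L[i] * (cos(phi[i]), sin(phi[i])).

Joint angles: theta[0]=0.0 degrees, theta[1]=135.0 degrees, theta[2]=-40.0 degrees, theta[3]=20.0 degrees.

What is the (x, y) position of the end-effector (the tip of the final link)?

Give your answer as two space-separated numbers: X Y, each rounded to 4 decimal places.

Answer: -6.5858 18.5254

Derivation:
joint[0] = (0.0000, 0.0000)  (base)
link 0: phi[0] = 0 = 0 deg
  cos(0 deg) = 1.0000, sin(0 deg) = 0.0000
  joint[1] = (0.0000, 0.0000) + 3.6 * (1.0000, 0.0000) = (0.0000 + 3.6000, 0.0000 + 0.0000) = (3.6000, 0.0000)
link 1: phi[1] = 0 + 135 = 135 deg
  cos(135 deg) = -0.7071, sin(135 deg) = 0.7071
  joint[2] = (3.6000, 0.0000) + 7.9 * (-0.7071, 0.7071) = (3.6000 + -5.5861, 0.0000 + 5.5861) = (-1.9861, 5.5861)
link 2: phi[2] = 0 + 135 + -40 = 95 deg
  cos(95 deg) = -0.0872, sin(95 deg) = 0.9962
  joint[3] = (-1.9861, 5.5861) + 3.8 * (-0.0872, 0.9962) = (-1.9861 + -0.3312, 5.5861 + 3.7855) = (-2.3173, 9.3717)
link 3: phi[3] = 0 + 135 + -40 + 20 = 115 deg
  cos(115 deg) = -0.4226, sin(115 deg) = 0.9063
  joint[4] = (-2.3173, 9.3717) + 10.1 * (-0.4226, 0.9063) = (-2.3173 + -4.2684, 9.3717 + 9.1537) = (-6.5858, 18.5254)
End effector: (-6.5858, 18.5254)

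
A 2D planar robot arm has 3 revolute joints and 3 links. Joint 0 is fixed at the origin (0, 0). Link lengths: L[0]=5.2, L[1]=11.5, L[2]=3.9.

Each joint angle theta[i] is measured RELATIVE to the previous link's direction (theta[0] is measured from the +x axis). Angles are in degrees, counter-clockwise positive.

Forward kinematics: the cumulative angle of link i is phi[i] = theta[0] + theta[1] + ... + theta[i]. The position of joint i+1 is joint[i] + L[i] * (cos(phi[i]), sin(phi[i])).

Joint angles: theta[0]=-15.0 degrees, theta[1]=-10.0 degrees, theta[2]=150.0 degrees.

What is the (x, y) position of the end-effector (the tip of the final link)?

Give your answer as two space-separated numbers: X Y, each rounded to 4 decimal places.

joint[0] = (0.0000, 0.0000)  (base)
link 0: phi[0] = -15 = -15 deg
  cos(-15 deg) = 0.9659, sin(-15 deg) = -0.2588
  joint[1] = (0.0000, 0.0000) + 5.2 * (0.9659, -0.2588) = (0.0000 + 5.0228, 0.0000 + -1.3459) = (5.0228, -1.3459)
link 1: phi[1] = -15 + -10 = -25 deg
  cos(-25 deg) = 0.9063, sin(-25 deg) = -0.4226
  joint[2] = (5.0228, -1.3459) + 11.5 * (0.9063, -0.4226) = (5.0228 + 10.4225, -1.3459 + -4.8601) = (15.4454, -6.2060)
link 2: phi[2] = -15 + -10 + 150 = 125 deg
  cos(125 deg) = -0.5736, sin(125 deg) = 0.8192
  joint[3] = (15.4454, -6.2060) + 3.9 * (-0.5736, 0.8192) = (15.4454 + -2.2369, -6.2060 + 3.1947) = (13.2084, -3.0113)
End effector: (13.2084, -3.0113)

Answer: 13.2084 -3.0113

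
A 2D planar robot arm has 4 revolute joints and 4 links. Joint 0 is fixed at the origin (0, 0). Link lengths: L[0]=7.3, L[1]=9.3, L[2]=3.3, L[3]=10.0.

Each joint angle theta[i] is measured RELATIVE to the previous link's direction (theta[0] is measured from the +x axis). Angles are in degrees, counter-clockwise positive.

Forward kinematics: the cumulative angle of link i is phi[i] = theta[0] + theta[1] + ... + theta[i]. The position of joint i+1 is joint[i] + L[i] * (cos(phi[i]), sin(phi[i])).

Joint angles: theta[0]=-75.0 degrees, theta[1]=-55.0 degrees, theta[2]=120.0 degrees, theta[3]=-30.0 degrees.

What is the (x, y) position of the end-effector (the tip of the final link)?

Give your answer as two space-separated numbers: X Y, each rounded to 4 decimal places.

joint[0] = (0.0000, 0.0000)  (base)
link 0: phi[0] = -75 = -75 deg
  cos(-75 deg) = 0.2588, sin(-75 deg) = -0.9659
  joint[1] = (0.0000, 0.0000) + 7.3 * (0.2588, -0.9659) = (0.0000 + 1.8894, 0.0000 + -7.0513) = (1.8894, -7.0513)
link 1: phi[1] = -75 + -55 = -130 deg
  cos(-130 deg) = -0.6428, sin(-130 deg) = -0.7660
  joint[2] = (1.8894, -7.0513) + 9.3 * (-0.6428, -0.7660) = (1.8894 + -5.9779, -7.0513 + -7.1242) = (-4.0885, -14.1755)
link 2: phi[2] = -75 + -55 + 120 = -10 deg
  cos(-10 deg) = 0.9848, sin(-10 deg) = -0.1736
  joint[3] = (-4.0885, -14.1755) + 3.3 * (0.9848, -0.1736) = (-4.0885 + 3.2499, -14.1755 + -0.5730) = (-0.8387, -14.7485)
link 3: phi[3] = -75 + -55 + 120 + -30 = -40 deg
  cos(-40 deg) = 0.7660, sin(-40 deg) = -0.6428
  joint[4] = (-0.8387, -14.7485) + 10 * (0.7660, -0.6428) = (-0.8387 + 7.6604, -14.7485 + -6.4279) = (6.8218, -21.1764)
End effector: (6.8218, -21.1764)

Answer: 6.8218 -21.1764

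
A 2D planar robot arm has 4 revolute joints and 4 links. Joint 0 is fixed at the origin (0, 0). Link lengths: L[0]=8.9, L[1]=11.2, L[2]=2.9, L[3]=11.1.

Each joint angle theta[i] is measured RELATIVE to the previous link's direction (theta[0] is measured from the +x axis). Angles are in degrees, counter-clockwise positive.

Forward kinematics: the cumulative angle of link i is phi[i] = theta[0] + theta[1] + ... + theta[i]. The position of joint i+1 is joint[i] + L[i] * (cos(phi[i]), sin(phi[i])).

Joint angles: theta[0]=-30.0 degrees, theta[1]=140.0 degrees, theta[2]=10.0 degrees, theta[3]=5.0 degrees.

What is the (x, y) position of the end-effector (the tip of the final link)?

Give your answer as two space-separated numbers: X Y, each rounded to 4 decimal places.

joint[0] = (0.0000, 0.0000)  (base)
link 0: phi[0] = -30 = -30 deg
  cos(-30 deg) = 0.8660, sin(-30 deg) = -0.5000
  joint[1] = (0.0000, 0.0000) + 8.9 * (0.8660, -0.5000) = (0.0000 + 7.7076, 0.0000 + -4.4500) = (7.7076, -4.4500)
link 1: phi[1] = -30 + 140 = 110 deg
  cos(110 deg) = -0.3420, sin(110 deg) = 0.9397
  joint[2] = (7.7076, -4.4500) + 11.2 * (-0.3420, 0.9397) = (7.7076 + -3.8306, -4.4500 + 10.5246) = (3.8770, 6.0746)
link 2: phi[2] = -30 + 140 + 10 = 120 deg
  cos(120 deg) = -0.5000, sin(120 deg) = 0.8660
  joint[3] = (3.8770, 6.0746) + 2.9 * (-0.5000, 0.8660) = (3.8770 + -1.4500, 6.0746 + 2.5115) = (2.4270, 8.5860)
link 3: phi[3] = -30 + 140 + 10 + 5 = 125 deg
  cos(125 deg) = -0.5736, sin(125 deg) = 0.8192
  joint[4] = (2.4270, 8.5860) + 11.1 * (-0.5736, 0.8192) = (2.4270 + -6.3667, 8.5860 + 9.0926) = (-3.9397, 17.6786)
End effector: (-3.9397, 17.6786)

Answer: -3.9397 17.6786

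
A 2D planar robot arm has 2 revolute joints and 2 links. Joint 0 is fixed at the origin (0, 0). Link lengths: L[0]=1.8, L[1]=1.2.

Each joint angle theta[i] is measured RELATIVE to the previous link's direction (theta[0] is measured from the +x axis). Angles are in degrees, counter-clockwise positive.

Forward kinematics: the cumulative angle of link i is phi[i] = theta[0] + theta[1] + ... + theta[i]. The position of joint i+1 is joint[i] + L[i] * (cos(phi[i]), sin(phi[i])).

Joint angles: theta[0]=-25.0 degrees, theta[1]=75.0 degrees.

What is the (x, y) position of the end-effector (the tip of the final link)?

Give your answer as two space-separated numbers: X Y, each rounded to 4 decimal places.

Answer: 2.4027 0.1585

Derivation:
joint[0] = (0.0000, 0.0000)  (base)
link 0: phi[0] = -25 = -25 deg
  cos(-25 deg) = 0.9063, sin(-25 deg) = -0.4226
  joint[1] = (0.0000, 0.0000) + 1.8 * (0.9063, -0.4226) = (0.0000 + 1.6314, 0.0000 + -0.7607) = (1.6314, -0.7607)
link 1: phi[1] = -25 + 75 = 50 deg
  cos(50 deg) = 0.6428, sin(50 deg) = 0.7660
  joint[2] = (1.6314, -0.7607) + 1.2 * (0.6428, 0.7660) = (1.6314 + 0.7713, -0.7607 + 0.9193) = (2.4027, 0.1585)
End effector: (2.4027, 0.1585)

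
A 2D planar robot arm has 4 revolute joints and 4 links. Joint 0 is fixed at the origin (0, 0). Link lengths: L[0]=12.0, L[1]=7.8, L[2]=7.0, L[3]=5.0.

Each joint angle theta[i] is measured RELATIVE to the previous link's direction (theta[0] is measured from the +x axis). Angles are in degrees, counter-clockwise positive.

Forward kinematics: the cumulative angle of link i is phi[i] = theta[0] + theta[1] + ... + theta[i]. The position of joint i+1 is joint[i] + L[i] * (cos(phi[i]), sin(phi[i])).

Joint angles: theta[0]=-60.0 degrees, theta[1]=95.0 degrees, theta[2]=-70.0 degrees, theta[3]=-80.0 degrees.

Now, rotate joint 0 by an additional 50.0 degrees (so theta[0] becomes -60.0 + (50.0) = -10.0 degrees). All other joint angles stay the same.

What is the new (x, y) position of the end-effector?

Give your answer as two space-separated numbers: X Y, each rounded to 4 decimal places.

Answer: 21.3721 2.9667

Derivation:
joint[0] = (0.0000, 0.0000)  (base)
link 0: phi[0] = -10 = -10 deg
  cos(-10 deg) = 0.9848, sin(-10 deg) = -0.1736
  joint[1] = (0.0000, 0.0000) + 12 * (0.9848, -0.1736) = (0.0000 + 11.8177, 0.0000 + -2.0838) = (11.8177, -2.0838)
link 1: phi[1] = -10 + 95 = 85 deg
  cos(85 deg) = 0.0872, sin(85 deg) = 0.9962
  joint[2] = (11.8177, -2.0838) + 7.8 * (0.0872, 0.9962) = (11.8177 + 0.6798, -2.0838 + 7.7703) = (12.4975, 5.6865)
link 2: phi[2] = -10 + 95 + -70 = 15 deg
  cos(15 deg) = 0.9659, sin(15 deg) = 0.2588
  joint[3] = (12.4975, 5.6865) + 7 * (0.9659, 0.2588) = (12.4975 + 6.7615, 5.6865 + 1.8117) = (19.2590, 7.4983)
link 3: phi[3] = -10 + 95 + -70 + -80 = -65 deg
  cos(-65 deg) = 0.4226, sin(-65 deg) = -0.9063
  joint[4] = (19.2590, 7.4983) + 5 * (0.4226, -0.9063) = (19.2590 + 2.1131, 7.4983 + -4.5315) = (21.3721, 2.9667)
End effector: (21.3721, 2.9667)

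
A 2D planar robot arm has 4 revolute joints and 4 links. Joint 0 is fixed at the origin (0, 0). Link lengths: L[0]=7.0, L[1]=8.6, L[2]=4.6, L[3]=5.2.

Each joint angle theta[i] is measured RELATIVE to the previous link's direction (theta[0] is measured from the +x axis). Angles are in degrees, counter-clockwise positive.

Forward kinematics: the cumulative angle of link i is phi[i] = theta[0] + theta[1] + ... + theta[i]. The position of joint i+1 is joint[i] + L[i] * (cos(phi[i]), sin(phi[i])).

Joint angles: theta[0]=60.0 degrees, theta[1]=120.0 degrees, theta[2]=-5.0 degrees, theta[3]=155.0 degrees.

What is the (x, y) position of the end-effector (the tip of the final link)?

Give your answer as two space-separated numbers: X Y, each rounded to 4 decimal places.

Answer: -5.1792 3.8631

Derivation:
joint[0] = (0.0000, 0.0000)  (base)
link 0: phi[0] = 60 = 60 deg
  cos(60 deg) = 0.5000, sin(60 deg) = 0.8660
  joint[1] = (0.0000, 0.0000) + 7 * (0.5000, 0.8660) = (0.0000 + 3.5000, 0.0000 + 6.0622) = (3.5000, 6.0622)
link 1: phi[1] = 60 + 120 = 180 deg
  cos(180 deg) = -1.0000, sin(180 deg) = 0.0000
  joint[2] = (3.5000, 6.0622) + 8.6 * (-1.0000, 0.0000) = (3.5000 + -8.6000, 6.0622 + 0.0000) = (-5.1000, 6.0622)
link 2: phi[2] = 60 + 120 + -5 = 175 deg
  cos(175 deg) = -0.9962, sin(175 deg) = 0.0872
  joint[3] = (-5.1000, 6.0622) + 4.6 * (-0.9962, 0.0872) = (-5.1000 + -4.5825, 6.0622 + 0.4009) = (-9.6825, 6.4631)
link 3: phi[3] = 60 + 120 + -5 + 155 = 330 deg
  cos(330 deg) = 0.8660, sin(330 deg) = -0.5000
  joint[4] = (-9.6825, 6.4631) + 5.2 * (0.8660, -0.5000) = (-9.6825 + 4.5033, 6.4631 + -2.6000) = (-5.1792, 3.8631)
End effector: (-5.1792, 3.8631)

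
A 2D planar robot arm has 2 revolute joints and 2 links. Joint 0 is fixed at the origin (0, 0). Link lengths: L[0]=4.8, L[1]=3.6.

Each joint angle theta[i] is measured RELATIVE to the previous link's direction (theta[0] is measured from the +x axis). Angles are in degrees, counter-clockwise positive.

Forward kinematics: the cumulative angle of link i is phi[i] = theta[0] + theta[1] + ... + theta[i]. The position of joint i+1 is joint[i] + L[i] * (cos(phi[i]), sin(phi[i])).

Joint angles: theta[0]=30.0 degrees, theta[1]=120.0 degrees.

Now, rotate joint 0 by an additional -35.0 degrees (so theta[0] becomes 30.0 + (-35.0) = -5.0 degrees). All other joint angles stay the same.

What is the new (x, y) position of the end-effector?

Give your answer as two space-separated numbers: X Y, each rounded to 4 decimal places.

Answer: 3.2603 2.8444

Derivation:
joint[0] = (0.0000, 0.0000)  (base)
link 0: phi[0] = -5 = -5 deg
  cos(-5 deg) = 0.9962, sin(-5 deg) = -0.0872
  joint[1] = (0.0000, 0.0000) + 4.8 * (0.9962, -0.0872) = (0.0000 + 4.7817, 0.0000 + -0.4183) = (4.7817, -0.4183)
link 1: phi[1] = -5 + 120 = 115 deg
  cos(115 deg) = -0.4226, sin(115 deg) = 0.9063
  joint[2] = (4.7817, -0.4183) + 3.6 * (-0.4226, 0.9063) = (4.7817 + -1.5214, -0.4183 + 3.2627) = (3.2603, 2.8444)
End effector: (3.2603, 2.8444)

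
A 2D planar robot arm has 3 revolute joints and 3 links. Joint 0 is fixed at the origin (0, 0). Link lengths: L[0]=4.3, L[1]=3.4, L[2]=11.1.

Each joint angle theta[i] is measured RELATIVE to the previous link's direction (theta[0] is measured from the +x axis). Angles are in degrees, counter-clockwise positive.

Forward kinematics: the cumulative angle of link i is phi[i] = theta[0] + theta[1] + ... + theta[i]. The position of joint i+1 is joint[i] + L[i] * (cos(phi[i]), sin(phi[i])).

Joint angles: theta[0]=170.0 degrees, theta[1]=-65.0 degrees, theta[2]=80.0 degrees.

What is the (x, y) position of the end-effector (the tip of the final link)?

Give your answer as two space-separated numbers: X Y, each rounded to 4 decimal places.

Answer: -16.1724 3.0634

Derivation:
joint[0] = (0.0000, 0.0000)  (base)
link 0: phi[0] = 170 = 170 deg
  cos(170 deg) = -0.9848, sin(170 deg) = 0.1736
  joint[1] = (0.0000, 0.0000) + 4.3 * (-0.9848, 0.1736) = (0.0000 + -4.2347, 0.0000 + 0.7467) = (-4.2347, 0.7467)
link 1: phi[1] = 170 + -65 = 105 deg
  cos(105 deg) = -0.2588, sin(105 deg) = 0.9659
  joint[2] = (-4.2347, 0.7467) + 3.4 * (-0.2588, 0.9659) = (-4.2347 + -0.8800, 0.7467 + 3.2841) = (-5.1147, 4.0308)
link 2: phi[2] = 170 + -65 + 80 = 185 deg
  cos(185 deg) = -0.9962, sin(185 deg) = -0.0872
  joint[3] = (-5.1147, 4.0308) + 11.1 * (-0.9962, -0.0872) = (-5.1147 + -11.0578, 4.0308 + -0.9674) = (-16.1724, 3.0634)
End effector: (-16.1724, 3.0634)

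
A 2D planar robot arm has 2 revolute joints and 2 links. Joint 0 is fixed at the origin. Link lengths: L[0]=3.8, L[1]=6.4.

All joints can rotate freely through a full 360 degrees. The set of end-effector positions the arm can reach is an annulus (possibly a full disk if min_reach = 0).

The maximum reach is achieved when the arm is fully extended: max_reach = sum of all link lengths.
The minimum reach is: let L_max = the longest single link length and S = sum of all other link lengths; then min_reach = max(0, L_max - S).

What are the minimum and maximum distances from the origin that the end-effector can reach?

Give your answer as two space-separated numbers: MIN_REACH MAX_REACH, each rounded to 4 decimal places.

Link lengths: [3.8, 6.4]
max_reach = 3.8 + 6.4 = 10.2
L_max = max([3.8, 6.4]) = 6.4
S (sum of others) = 10.2 - 6.4 = 3.8
min_reach = max(0, 6.4 - 3.8) = max(0, 2.6) = 2.6

Answer: 2.6000 10.2000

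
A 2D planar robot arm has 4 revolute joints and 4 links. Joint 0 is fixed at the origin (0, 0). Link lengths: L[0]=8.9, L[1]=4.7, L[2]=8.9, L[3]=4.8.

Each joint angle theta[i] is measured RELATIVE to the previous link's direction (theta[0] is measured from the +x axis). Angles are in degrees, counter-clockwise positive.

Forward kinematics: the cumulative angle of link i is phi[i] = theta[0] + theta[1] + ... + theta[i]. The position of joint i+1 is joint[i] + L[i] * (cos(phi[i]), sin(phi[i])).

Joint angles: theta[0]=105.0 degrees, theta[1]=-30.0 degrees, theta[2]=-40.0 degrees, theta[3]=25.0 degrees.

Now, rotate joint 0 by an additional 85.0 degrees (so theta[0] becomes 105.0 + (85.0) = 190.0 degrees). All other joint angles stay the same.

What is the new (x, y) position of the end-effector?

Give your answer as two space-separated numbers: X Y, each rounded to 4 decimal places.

Answer: -21.5633 10.5228

Derivation:
joint[0] = (0.0000, 0.0000)  (base)
link 0: phi[0] = 190 = 190 deg
  cos(190 deg) = -0.9848, sin(190 deg) = -0.1736
  joint[1] = (0.0000, 0.0000) + 8.9 * (-0.9848, -0.1736) = (0.0000 + -8.7648, 0.0000 + -1.5455) = (-8.7648, -1.5455)
link 1: phi[1] = 190 + -30 = 160 deg
  cos(160 deg) = -0.9397, sin(160 deg) = 0.3420
  joint[2] = (-8.7648, -1.5455) + 4.7 * (-0.9397, 0.3420) = (-8.7648 + -4.4166, -1.5455 + 1.6075) = (-13.1813, 0.0620)
link 2: phi[2] = 190 + -30 + -40 = 120 deg
  cos(120 deg) = -0.5000, sin(120 deg) = 0.8660
  joint[3] = (-13.1813, 0.0620) + 8.9 * (-0.5000, 0.8660) = (-13.1813 + -4.4500, 0.0620 + 7.7076) = (-17.6313, 7.7697)
link 3: phi[3] = 190 + -30 + -40 + 25 = 145 deg
  cos(145 deg) = -0.8192, sin(145 deg) = 0.5736
  joint[4] = (-17.6313, 7.7697) + 4.8 * (-0.8192, 0.5736) = (-17.6313 + -3.9319, 7.7697 + 2.7532) = (-21.5633, 10.5228)
End effector: (-21.5633, 10.5228)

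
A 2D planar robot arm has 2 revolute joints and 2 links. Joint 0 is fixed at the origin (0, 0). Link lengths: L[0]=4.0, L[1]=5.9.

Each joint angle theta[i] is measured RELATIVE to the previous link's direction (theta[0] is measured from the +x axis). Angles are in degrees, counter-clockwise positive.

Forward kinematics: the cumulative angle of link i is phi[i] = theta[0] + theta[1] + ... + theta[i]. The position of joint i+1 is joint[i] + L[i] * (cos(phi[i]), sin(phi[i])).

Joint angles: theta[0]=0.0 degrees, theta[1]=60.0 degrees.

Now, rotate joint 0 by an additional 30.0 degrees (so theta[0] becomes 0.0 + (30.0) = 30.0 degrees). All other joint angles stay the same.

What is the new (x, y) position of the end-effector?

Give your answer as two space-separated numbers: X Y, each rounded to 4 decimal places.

Answer: 3.4641 7.9000

Derivation:
joint[0] = (0.0000, 0.0000)  (base)
link 0: phi[0] = 30 = 30 deg
  cos(30 deg) = 0.8660, sin(30 deg) = 0.5000
  joint[1] = (0.0000, 0.0000) + 4 * (0.8660, 0.5000) = (0.0000 + 3.4641, 0.0000 + 2.0000) = (3.4641, 2.0000)
link 1: phi[1] = 30 + 60 = 90 deg
  cos(90 deg) = 0.0000, sin(90 deg) = 1.0000
  joint[2] = (3.4641, 2.0000) + 5.9 * (0.0000, 1.0000) = (3.4641 + 0.0000, 2.0000 + 5.9000) = (3.4641, 7.9000)
End effector: (3.4641, 7.9000)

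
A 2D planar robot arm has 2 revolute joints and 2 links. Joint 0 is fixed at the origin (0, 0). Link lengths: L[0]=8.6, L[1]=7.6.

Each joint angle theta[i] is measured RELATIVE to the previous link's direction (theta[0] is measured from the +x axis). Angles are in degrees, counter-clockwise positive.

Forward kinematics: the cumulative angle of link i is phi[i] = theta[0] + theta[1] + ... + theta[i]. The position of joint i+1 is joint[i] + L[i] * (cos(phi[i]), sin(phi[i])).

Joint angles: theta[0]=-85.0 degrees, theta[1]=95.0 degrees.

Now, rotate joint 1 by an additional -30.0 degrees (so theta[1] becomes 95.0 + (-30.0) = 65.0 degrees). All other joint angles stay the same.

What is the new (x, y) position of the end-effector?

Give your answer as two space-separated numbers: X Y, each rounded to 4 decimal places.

joint[0] = (0.0000, 0.0000)  (base)
link 0: phi[0] = -85 = -85 deg
  cos(-85 deg) = 0.0872, sin(-85 deg) = -0.9962
  joint[1] = (0.0000, 0.0000) + 8.6 * (0.0872, -0.9962) = (0.0000 + 0.7495, 0.0000 + -8.5673) = (0.7495, -8.5673)
link 1: phi[1] = -85 + 65 = -20 deg
  cos(-20 deg) = 0.9397, sin(-20 deg) = -0.3420
  joint[2] = (0.7495, -8.5673) + 7.6 * (0.9397, -0.3420) = (0.7495 + 7.1417, -8.5673 + -2.5994) = (7.8912, -11.1666)
End effector: (7.8912, -11.1666)

Answer: 7.8912 -11.1666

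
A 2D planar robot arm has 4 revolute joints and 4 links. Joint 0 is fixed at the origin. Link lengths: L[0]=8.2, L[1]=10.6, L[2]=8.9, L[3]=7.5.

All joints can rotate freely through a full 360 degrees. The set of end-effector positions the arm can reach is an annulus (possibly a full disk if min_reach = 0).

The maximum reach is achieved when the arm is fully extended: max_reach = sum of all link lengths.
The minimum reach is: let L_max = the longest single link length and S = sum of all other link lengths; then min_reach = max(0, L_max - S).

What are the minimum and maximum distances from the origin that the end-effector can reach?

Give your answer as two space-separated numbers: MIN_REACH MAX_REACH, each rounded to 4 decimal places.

Link lengths: [8.2, 10.6, 8.9, 7.5]
max_reach = 8.2 + 10.6 + 8.9 + 7.5 = 35.2
L_max = max([8.2, 10.6, 8.9, 7.5]) = 10.6
S (sum of others) = 35.2 - 10.6 = 24.6
min_reach = max(0, 10.6 - 24.6) = max(0, -14) = 0

Answer: 0.0000 35.2000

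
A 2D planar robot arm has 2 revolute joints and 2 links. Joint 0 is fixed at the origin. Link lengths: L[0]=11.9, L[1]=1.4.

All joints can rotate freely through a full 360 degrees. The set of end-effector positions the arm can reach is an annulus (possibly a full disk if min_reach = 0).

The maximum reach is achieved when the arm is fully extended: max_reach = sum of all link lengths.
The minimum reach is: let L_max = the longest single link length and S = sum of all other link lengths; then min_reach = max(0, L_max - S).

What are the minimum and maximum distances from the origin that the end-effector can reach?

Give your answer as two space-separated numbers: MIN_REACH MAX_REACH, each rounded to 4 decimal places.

Link lengths: [11.9, 1.4]
max_reach = 11.9 + 1.4 = 13.3
L_max = max([11.9, 1.4]) = 11.9
S (sum of others) = 13.3 - 11.9 = 1.4
min_reach = max(0, 11.9 - 1.4) = max(0, 10.5) = 10.5

Answer: 10.5000 13.3000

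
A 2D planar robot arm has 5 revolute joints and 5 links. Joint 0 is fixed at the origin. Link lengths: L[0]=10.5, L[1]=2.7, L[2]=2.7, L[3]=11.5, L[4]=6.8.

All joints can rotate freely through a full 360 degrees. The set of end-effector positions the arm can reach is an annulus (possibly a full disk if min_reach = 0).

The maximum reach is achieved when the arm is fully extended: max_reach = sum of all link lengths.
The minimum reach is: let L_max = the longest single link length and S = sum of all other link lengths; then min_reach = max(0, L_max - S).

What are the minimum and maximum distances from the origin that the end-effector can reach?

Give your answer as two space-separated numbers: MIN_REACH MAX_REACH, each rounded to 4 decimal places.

Answer: 0.0000 34.2000

Derivation:
Link lengths: [10.5, 2.7, 2.7, 11.5, 6.8]
max_reach = 10.5 + 2.7 + 2.7 + 11.5 + 6.8 = 34.2
L_max = max([10.5, 2.7, 2.7, 11.5, 6.8]) = 11.5
S (sum of others) = 34.2 - 11.5 = 22.7
min_reach = max(0, 11.5 - 22.7) = max(0, -11.2) = 0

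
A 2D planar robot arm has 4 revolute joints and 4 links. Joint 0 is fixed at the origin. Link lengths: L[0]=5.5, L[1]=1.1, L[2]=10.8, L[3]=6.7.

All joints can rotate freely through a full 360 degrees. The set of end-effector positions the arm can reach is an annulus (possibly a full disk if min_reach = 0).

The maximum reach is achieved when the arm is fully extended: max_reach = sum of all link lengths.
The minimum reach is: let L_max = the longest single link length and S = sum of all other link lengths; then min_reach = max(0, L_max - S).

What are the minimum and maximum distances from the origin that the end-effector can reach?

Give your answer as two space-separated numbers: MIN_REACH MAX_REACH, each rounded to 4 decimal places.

Link lengths: [5.5, 1.1, 10.8, 6.7]
max_reach = 5.5 + 1.1 + 10.8 + 6.7 = 24.1
L_max = max([5.5, 1.1, 10.8, 6.7]) = 10.8
S (sum of others) = 24.1 - 10.8 = 13.3
min_reach = max(0, 10.8 - 13.3) = max(0, -2.5) = 0

Answer: 0.0000 24.1000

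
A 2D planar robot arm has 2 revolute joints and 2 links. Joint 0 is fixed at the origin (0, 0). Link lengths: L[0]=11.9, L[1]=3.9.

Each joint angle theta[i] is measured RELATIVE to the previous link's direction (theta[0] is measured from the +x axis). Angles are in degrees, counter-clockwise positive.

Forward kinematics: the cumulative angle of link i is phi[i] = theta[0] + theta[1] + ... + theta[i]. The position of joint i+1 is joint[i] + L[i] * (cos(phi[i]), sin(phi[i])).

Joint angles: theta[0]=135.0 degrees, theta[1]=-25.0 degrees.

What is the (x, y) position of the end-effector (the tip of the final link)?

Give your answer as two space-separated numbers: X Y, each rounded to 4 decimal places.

joint[0] = (0.0000, 0.0000)  (base)
link 0: phi[0] = 135 = 135 deg
  cos(135 deg) = -0.7071, sin(135 deg) = 0.7071
  joint[1] = (0.0000, 0.0000) + 11.9 * (-0.7071, 0.7071) = (0.0000 + -8.4146, 0.0000 + 8.4146) = (-8.4146, 8.4146)
link 1: phi[1] = 135 + -25 = 110 deg
  cos(110 deg) = -0.3420, sin(110 deg) = 0.9397
  joint[2] = (-8.4146, 8.4146) + 3.9 * (-0.3420, 0.9397) = (-8.4146 + -1.3339, 8.4146 + 3.6648) = (-9.7484, 12.0794)
End effector: (-9.7484, 12.0794)

Answer: -9.7484 12.0794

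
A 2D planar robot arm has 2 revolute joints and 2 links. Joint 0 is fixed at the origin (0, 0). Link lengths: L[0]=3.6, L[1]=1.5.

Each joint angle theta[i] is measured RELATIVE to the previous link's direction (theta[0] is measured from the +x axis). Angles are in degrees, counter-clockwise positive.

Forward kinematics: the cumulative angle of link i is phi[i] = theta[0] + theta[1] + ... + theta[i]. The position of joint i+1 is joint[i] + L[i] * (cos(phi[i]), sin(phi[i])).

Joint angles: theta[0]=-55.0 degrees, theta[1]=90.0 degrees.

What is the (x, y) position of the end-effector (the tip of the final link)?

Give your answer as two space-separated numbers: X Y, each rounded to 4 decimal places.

Answer: 3.2936 -2.0886

Derivation:
joint[0] = (0.0000, 0.0000)  (base)
link 0: phi[0] = -55 = -55 deg
  cos(-55 deg) = 0.5736, sin(-55 deg) = -0.8192
  joint[1] = (0.0000, 0.0000) + 3.6 * (0.5736, -0.8192) = (0.0000 + 2.0649, 0.0000 + -2.9489) = (2.0649, -2.9489)
link 1: phi[1] = -55 + 90 = 35 deg
  cos(35 deg) = 0.8192, sin(35 deg) = 0.5736
  joint[2] = (2.0649, -2.9489) + 1.5 * (0.8192, 0.5736) = (2.0649 + 1.2287, -2.9489 + 0.8604) = (3.2936, -2.0886)
End effector: (3.2936, -2.0886)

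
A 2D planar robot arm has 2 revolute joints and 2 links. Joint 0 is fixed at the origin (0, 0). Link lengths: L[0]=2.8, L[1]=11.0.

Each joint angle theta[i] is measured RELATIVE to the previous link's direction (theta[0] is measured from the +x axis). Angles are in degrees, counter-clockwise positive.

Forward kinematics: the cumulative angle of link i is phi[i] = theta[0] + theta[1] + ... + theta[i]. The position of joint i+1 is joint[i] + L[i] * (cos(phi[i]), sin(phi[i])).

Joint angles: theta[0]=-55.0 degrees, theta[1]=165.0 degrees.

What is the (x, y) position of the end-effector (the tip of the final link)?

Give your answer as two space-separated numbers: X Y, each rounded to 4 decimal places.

joint[0] = (0.0000, 0.0000)  (base)
link 0: phi[0] = -55 = -55 deg
  cos(-55 deg) = 0.5736, sin(-55 deg) = -0.8192
  joint[1] = (0.0000, 0.0000) + 2.8 * (0.5736, -0.8192) = (0.0000 + 1.6060, 0.0000 + -2.2936) = (1.6060, -2.2936)
link 1: phi[1] = -55 + 165 = 110 deg
  cos(110 deg) = -0.3420, sin(110 deg) = 0.9397
  joint[2] = (1.6060, -2.2936) + 11 * (-0.3420, 0.9397) = (1.6060 + -3.7622, -2.2936 + 10.3366) = (-2.1562, 8.0430)
End effector: (-2.1562, 8.0430)

Answer: -2.1562 8.0430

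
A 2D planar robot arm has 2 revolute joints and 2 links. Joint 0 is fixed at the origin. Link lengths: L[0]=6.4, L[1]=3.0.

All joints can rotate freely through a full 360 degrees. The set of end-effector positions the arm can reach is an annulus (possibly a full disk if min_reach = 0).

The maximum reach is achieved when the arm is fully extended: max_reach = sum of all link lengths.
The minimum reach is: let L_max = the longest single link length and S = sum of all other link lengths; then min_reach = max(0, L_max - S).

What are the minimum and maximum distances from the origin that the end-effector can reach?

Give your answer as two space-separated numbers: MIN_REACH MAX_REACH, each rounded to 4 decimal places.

Answer: 3.4000 9.4000

Derivation:
Link lengths: [6.4, 3.0]
max_reach = 6.4 + 3 = 9.4
L_max = max([6.4, 3.0]) = 6.4
S (sum of others) = 9.4 - 6.4 = 3
min_reach = max(0, 6.4 - 3) = max(0, 3.4) = 3.4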